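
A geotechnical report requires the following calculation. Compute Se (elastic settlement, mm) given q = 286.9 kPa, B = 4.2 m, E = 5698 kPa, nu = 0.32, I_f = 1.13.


Using Se = q * B * (1 - nu^2) * I_f / E
1 - nu^2 = 1 - 0.32^2 = 0.8976
Se = 286.9 * 4.2 * 0.8976 * 1.13 / 5698
Se = 0.214496 m
Convert to mm: Se = 0.214496 * 1000 = 214.496 mm


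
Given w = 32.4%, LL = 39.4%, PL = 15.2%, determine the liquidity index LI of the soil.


Result: 0.711

Derivation:
First compute the plasticity index:
PI = LL - PL = 39.4 - 15.2 = 24.2
Then compute the liquidity index:
LI = (w - PL) / PI
LI = (32.4 - 15.2) / 24.2
LI = 0.711


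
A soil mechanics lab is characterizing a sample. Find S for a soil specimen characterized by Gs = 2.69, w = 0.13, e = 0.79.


Result: 0.4427

Derivation:
Using S = Gs * w / e
S = 2.69 * 0.13 / 0.79
S = 0.4427


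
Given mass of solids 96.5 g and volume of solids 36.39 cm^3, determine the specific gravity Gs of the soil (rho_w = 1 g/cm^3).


Using Gs = m_s / (V_s * rho_w)
Since rho_w = 1 g/cm^3:
Gs = 96.5 / 36.39
Gs = 2.652


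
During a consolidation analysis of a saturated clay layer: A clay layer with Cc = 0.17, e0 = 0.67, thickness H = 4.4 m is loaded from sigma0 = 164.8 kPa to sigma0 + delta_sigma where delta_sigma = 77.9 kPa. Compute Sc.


Using Sc = Cc * H / (1 + e0) * log10((sigma0 + delta_sigma) / sigma0)
Stress ratio = (164.8 + 77.9) / 164.8 = 1.47269
log10(1.47269) = 0.168113
Cc * H / (1 + e0) = 0.17 * 4.4 / (1 + 0.67) = 0.447904
Sc = 0.447904 * 0.168113
Sc = 0.0753 m


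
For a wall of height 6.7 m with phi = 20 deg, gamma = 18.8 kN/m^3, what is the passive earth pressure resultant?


Result: 860.64 kN/m

Derivation:
Compute passive earth pressure coefficient:
Kp = tan^2(45 + phi/2) = tan^2(55.0) = 2.039607
Compute passive force:
Pp = 0.5 * Kp * gamma * H^2
Pp = 0.5 * 2.039607 * 18.8 * 6.7^2
Pp = 860.64 kN/m


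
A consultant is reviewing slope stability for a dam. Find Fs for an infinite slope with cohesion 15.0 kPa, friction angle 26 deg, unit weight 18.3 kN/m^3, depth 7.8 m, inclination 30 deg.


Using Fs = c / (gamma*H*sin(beta)*cos(beta)) + tan(phi)/tan(beta)
Cohesion contribution = 15.0 / (18.3*7.8*sin(30)*cos(30))
Cohesion contribution = 0.242686
Friction contribution = tan(26)/tan(30) = 0.844778
Fs = 0.242686 + 0.844778
Fs = 1.087


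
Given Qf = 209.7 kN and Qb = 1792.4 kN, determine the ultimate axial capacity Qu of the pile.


Using Qu = Qf + Qb
Qu = 209.7 + 1792.4
Qu = 2002.1 kN


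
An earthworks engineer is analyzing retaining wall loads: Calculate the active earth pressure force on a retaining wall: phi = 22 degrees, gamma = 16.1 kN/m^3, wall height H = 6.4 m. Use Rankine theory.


Compute active earth pressure coefficient:
Ka = tan^2(45 - phi/2) = tan^2(34.0) = 0.454962
Compute active force:
Pa = 0.5 * Ka * gamma * H^2
Pa = 0.5 * 0.454962 * 16.1 * 6.4^2
Pa = 150.01 kN/m


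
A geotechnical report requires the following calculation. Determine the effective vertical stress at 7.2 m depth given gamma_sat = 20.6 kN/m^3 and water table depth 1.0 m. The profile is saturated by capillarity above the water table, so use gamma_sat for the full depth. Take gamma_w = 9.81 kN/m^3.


Total stress = gamma_sat * depth
sigma = 20.6 * 7.2 = 148.32 kPa
Pore water pressure u = gamma_w * (depth - d_wt)
u = 9.81 * (7.2 - 1.0) = 60.822 kPa
Effective stress = sigma - u
sigma' = 148.32 - 60.822 = 87.5 kPa


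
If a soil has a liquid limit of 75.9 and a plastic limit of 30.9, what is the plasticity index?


Using PI = LL - PL
PI = 75.9 - 30.9
PI = 45.0


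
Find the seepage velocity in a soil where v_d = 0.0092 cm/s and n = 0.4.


Using v_s = v_d / n
v_s = 0.0092 / 0.4
v_s = 0.023 cm/s


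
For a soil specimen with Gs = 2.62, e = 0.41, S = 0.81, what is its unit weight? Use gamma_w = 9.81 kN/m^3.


Result: 20.539 kN/m^3

Derivation:
Using gamma = gamma_w * (Gs + S*e) / (1 + e)
Numerator: Gs + S*e = 2.62 + 0.81*0.41 = 2.9521
Denominator: 1 + e = 1 + 0.41 = 1.41
gamma = 9.81 * 2.9521 / 1.41
gamma = 20.539 kN/m^3


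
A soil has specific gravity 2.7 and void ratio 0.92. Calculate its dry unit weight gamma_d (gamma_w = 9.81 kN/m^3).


Result: 13.795 kN/m^3

Derivation:
Using gamma_d = Gs * gamma_w / (1 + e)
gamma_d = 2.7 * 9.81 / (1 + 0.92)
gamma_d = 2.7 * 9.81 / 1.92
gamma_d = 13.795 kN/m^3


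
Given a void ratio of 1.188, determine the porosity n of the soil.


Result: 0.543

Derivation:
Using the relation n = e / (1 + e)
n = 1.188 / (1 + 1.188)
n = 1.188 / 2.188
n = 0.543


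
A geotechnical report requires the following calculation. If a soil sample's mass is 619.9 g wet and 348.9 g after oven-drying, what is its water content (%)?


Result: 77.67 %

Derivation:
Using w = (m_wet - m_dry) / m_dry * 100
m_wet - m_dry = 619.9 - 348.9 = 271.0 g
w = 271.0 / 348.9 * 100
w = 77.67 %


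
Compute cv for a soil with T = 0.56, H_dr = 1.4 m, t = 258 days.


Using cv = T * H_dr^2 / t
H_dr^2 = 1.4^2 = 1.96
cv = 0.56 * 1.96 / 258
cv = 0.00425 m^2/day


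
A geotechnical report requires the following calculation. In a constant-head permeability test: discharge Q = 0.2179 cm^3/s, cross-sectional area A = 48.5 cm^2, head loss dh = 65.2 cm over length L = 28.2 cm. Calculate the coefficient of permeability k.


Compute hydraulic gradient:
i = dh / L = 65.2 / 28.2 = 2.31206
Then apply Darcy's law:
k = Q / (A * i)
k = 0.2179 / (48.5 * 2.31206)
k = 0.2179 / 112.135
k = 0.001943 cm/s


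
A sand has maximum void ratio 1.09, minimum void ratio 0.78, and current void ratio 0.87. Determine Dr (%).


Result: 70.97 %

Derivation:
Using Dr = (e_max - e) / (e_max - e_min) * 100
e_max - e = 1.09 - 0.87 = 0.22
e_max - e_min = 1.09 - 0.78 = 0.31
Dr = 0.22 / 0.31 * 100
Dr = 70.97 %


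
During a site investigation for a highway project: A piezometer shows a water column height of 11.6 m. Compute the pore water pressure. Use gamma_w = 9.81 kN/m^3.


Using u = gamma_w * h_w
u = 9.81 * 11.6
u = 113.8 kPa


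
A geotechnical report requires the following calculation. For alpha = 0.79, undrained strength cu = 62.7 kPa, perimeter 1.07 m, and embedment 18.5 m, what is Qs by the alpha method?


Using Qs = alpha * cu * perimeter * L
Qs = 0.79 * 62.7 * 1.07 * 18.5
Qs = 980.51 kN


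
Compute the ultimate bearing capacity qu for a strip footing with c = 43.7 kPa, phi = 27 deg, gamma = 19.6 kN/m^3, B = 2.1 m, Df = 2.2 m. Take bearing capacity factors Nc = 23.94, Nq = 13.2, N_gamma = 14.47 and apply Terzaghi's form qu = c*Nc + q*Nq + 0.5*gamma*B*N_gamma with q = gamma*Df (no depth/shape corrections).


Result: 1913.15 kPa

Derivation:
Compute qu = c*Nc + gamma*Df*Nq + 0.5*gamma*B*N_gamma
Term 1: 43.7 * 23.94 = 1046.178
Term 2: 19.6 * 2.2 * 13.2 = 569.184
Term 3: 0.5 * 19.6 * 2.1 * 14.47 = 297.7926
qu = 1046.178 + 569.184 + 297.7926
qu = 1913.15 kPa


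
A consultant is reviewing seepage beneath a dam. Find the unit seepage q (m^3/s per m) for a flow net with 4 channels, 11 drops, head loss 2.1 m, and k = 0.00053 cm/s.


Convert k to m/s for unit consistency with H:
k = 0.00053 cm/s = 0.00053 / 100 m/s = 5.3e-06 m/s
Using q = k * H * Nf / Nd
Nf / Nd = 4 / 11 = 0.3636
q = 5.3e-06 * 2.1 * 0.3636
q = 4.047e-06 m^3/s per m


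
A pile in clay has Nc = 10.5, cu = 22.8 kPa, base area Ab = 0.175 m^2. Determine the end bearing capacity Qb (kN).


Using Qb = Nc * cu * Ab
Qb = 10.5 * 22.8 * 0.175
Qb = 41.89 kN


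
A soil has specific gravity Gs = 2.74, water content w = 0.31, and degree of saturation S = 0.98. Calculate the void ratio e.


Result: 0.8667

Derivation:
Using the relation e = Gs * w / S
e = 2.74 * 0.31 / 0.98
e = 0.8667


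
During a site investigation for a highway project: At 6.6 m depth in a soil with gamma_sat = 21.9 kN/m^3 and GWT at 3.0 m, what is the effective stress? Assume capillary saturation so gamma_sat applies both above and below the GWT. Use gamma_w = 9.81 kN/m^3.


Result: 109.22 kPa

Derivation:
Total stress = gamma_sat * depth
sigma = 21.9 * 6.6 = 144.54 kPa
Pore water pressure u = gamma_w * (depth - d_wt)
u = 9.81 * (6.6 - 3.0) = 35.316 kPa
Effective stress = sigma - u
sigma' = 144.54 - 35.316 = 109.22 kPa


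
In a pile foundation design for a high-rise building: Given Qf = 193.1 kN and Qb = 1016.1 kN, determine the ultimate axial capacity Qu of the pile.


Using Qu = Qf + Qb
Qu = 193.1 + 1016.1
Qu = 1209.2 kN


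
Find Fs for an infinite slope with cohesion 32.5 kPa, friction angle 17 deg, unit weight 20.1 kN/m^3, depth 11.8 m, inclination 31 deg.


Result: 0.819

Derivation:
Using Fs = c / (gamma*H*sin(beta)*cos(beta)) + tan(phi)/tan(beta)
Cohesion contribution = 32.5 / (20.1*11.8*sin(31)*cos(31))
Cohesion contribution = 0.310385
Friction contribution = tan(17)/tan(31) = 0.508821
Fs = 0.310385 + 0.508821
Fs = 0.819


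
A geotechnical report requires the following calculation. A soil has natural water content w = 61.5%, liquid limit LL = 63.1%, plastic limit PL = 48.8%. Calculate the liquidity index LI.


Result: 0.888

Derivation:
First compute the plasticity index:
PI = LL - PL = 63.1 - 48.8 = 14.3
Then compute the liquidity index:
LI = (w - PL) / PI
LI = (61.5 - 48.8) / 14.3
LI = 0.888


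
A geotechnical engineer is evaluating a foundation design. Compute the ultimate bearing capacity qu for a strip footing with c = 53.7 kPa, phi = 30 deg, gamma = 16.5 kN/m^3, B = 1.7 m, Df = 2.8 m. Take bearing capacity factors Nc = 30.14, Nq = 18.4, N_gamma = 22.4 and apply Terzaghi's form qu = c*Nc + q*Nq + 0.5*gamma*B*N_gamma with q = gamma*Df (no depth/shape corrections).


Compute qu = c*Nc + gamma*Df*Nq + 0.5*gamma*B*N_gamma
Term 1: 53.7 * 30.14 = 1618.518
Term 2: 16.5 * 2.8 * 18.4 = 850.08
Term 3: 0.5 * 16.5 * 1.7 * 22.4 = 314.16
qu = 1618.518 + 850.08 + 314.16
qu = 2782.76 kPa


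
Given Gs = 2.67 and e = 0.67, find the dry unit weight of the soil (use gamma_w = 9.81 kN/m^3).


Result: 15.684 kN/m^3

Derivation:
Using gamma_d = Gs * gamma_w / (1 + e)
gamma_d = 2.67 * 9.81 / (1 + 0.67)
gamma_d = 2.67 * 9.81 / 1.67
gamma_d = 15.684 kN/m^3


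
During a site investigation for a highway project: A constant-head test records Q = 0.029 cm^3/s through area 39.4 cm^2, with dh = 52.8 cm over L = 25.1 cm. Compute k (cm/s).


Compute hydraulic gradient:
i = dh / L = 52.8 / 25.1 = 2.10359
Then apply Darcy's law:
k = Q / (A * i)
k = 0.029 / (39.4 * 2.10359)
k = 0.029 / 82.8813
k = 0.00035 cm/s


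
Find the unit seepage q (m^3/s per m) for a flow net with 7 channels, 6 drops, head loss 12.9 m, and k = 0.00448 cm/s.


Convert k to m/s for unit consistency with H:
k = 0.00448 cm/s = 0.00448 / 100 m/s = 4.48e-05 m/s
Using q = k * H * Nf / Nd
Nf / Nd = 7 / 6 = 1.1667
q = 4.48e-05 * 12.9 * 1.1667
q = 0.0006742 m^3/s per m


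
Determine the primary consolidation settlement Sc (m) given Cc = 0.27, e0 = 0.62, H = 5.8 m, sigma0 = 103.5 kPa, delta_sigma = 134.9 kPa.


Result: 0.3503 m

Derivation:
Using Sc = Cc * H / (1 + e0) * log10((sigma0 + delta_sigma) / sigma0)
Stress ratio = (103.5 + 134.9) / 103.5 = 2.30338
log10(2.30338) = 0.362366
Cc * H / (1 + e0) = 0.27 * 5.8 / (1 + 0.62) = 0.966667
Sc = 0.966667 * 0.362366
Sc = 0.3503 m


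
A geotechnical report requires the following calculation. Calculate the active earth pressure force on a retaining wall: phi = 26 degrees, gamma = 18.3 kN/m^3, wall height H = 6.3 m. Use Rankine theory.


Compute active earth pressure coefficient:
Ka = tan^2(45 - phi/2) = tan^2(32.0) = 0.390462
Compute active force:
Pa = 0.5 * Ka * gamma * H^2
Pa = 0.5 * 0.390462 * 18.3 * 6.3^2
Pa = 141.8 kN/m


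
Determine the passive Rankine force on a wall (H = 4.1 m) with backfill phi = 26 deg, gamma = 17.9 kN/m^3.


Compute passive earth pressure coefficient:
Kp = tan^2(45 + phi/2) = tan^2(58.0) = 2.561071
Compute passive force:
Pp = 0.5 * Kp * gamma * H^2
Pp = 0.5 * 2.561071 * 17.9 * 4.1^2
Pp = 385.31 kN/m


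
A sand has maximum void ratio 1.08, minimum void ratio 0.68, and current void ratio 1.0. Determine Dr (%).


Result: 20.0 %

Derivation:
Using Dr = (e_max - e) / (e_max - e_min) * 100
e_max - e = 1.08 - 1.0 = 0.08
e_max - e_min = 1.08 - 0.68 = 0.4
Dr = 0.08 / 0.4 * 100
Dr = 20.0 %


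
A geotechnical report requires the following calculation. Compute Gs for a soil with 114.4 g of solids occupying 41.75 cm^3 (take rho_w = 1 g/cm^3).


Using Gs = m_s / (V_s * rho_w)
Since rho_w = 1 g/cm^3:
Gs = 114.4 / 41.75
Gs = 2.74


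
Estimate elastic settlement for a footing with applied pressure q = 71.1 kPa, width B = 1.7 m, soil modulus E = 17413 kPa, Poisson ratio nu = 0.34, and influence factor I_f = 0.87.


Using Se = q * B * (1 - nu^2) * I_f / E
1 - nu^2 = 1 - 0.34^2 = 0.8844
Se = 71.1 * 1.7 * 0.8844 * 0.87 / 17413
Se = 0.005341 m
Convert to mm: Se = 0.005341 * 1000 = 5.341 mm


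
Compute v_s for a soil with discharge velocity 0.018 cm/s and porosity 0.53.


Result: 0.03396 cm/s

Derivation:
Using v_s = v_d / n
v_s = 0.018 / 0.53
v_s = 0.03396 cm/s


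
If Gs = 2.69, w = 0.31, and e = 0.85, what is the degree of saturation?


Using S = Gs * w / e
S = 2.69 * 0.31 / 0.85
S = 0.9811


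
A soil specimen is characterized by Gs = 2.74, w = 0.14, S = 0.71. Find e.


Using the relation e = Gs * w / S
e = 2.74 * 0.14 / 0.71
e = 0.5403


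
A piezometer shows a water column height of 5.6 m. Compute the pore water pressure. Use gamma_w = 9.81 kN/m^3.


Using u = gamma_w * h_w
u = 9.81 * 5.6
u = 54.94 kPa


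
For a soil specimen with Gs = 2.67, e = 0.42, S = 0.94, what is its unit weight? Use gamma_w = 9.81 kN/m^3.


Using gamma = gamma_w * (Gs + S*e) / (1 + e)
Numerator: Gs + S*e = 2.67 + 0.94*0.42 = 3.0648
Denominator: 1 + e = 1 + 0.42 = 1.42
gamma = 9.81 * 3.0648 / 1.42
gamma = 21.173 kN/m^3


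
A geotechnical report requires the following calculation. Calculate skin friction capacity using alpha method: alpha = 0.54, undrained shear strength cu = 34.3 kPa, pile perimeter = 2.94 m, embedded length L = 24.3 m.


Result: 1323.25 kN

Derivation:
Using Qs = alpha * cu * perimeter * L
Qs = 0.54 * 34.3 * 2.94 * 24.3
Qs = 1323.25 kN


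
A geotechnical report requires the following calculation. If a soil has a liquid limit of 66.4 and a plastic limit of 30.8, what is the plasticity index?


Using PI = LL - PL
PI = 66.4 - 30.8
PI = 35.6


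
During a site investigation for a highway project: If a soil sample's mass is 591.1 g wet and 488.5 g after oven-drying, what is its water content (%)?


Using w = (m_wet - m_dry) / m_dry * 100
m_wet - m_dry = 591.1 - 488.5 = 102.6 g
w = 102.6 / 488.5 * 100
w = 21.0 %


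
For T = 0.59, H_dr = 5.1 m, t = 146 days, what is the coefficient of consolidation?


Using cv = T * H_dr^2 / t
H_dr^2 = 5.1^2 = 26.01
cv = 0.59 * 26.01 / 146
cv = 0.10511 m^2/day


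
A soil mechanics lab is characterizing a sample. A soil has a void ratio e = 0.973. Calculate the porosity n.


Using the relation n = e / (1 + e)
n = 0.973 / (1 + 0.973)
n = 0.973 / 1.973
n = 0.4932


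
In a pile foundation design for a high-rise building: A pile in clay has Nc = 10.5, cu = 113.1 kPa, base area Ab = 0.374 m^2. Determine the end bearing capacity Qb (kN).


Using Qb = Nc * cu * Ab
Qb = 10.5 * 113.1 * 0.374
Qb = 444.14 kN


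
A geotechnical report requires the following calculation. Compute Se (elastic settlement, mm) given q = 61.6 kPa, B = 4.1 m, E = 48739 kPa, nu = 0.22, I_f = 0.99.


Using Se = q * B * (1 - nu^2) * I_f / E
1 - nu^2 = 1 - 0.22^2 = 0.9516
Se = 61.6 * 4.1 * 0.9516 * 0.99 / 48739
Se = 0.004882 m
Convert to mm: Se = 0.004882 * 1000 = 4.882 mm


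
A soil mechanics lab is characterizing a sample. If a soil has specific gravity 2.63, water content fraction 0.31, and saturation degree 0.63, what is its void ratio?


Result: 1.2941

Derivation:
Using the relation e = Gs * w / S
e = 2.63 * 0.31 / 0.63
e = 1.2941


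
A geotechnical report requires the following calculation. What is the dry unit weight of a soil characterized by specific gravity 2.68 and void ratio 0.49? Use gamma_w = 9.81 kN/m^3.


Result: 17.645 kN/m^3

Derivation:
Using gamma_d = Gs * gamma_w / (1 + e)
gamma_d = 2.68 * 9.81 / (1 + 0.49)
gamma_d = 2.68 * 9.81 / 1.49
gamma_d = 17.645 kN/m^3


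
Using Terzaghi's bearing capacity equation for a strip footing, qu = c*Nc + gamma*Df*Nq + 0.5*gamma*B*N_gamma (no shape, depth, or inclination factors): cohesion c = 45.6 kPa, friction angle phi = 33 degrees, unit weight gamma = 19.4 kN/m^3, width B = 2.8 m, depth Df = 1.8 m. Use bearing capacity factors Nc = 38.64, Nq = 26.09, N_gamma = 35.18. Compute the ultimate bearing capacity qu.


Result: 3628.54 kPa

Derivation:
Compute qu = c*Nc + gamma*Df*Nq + 0.5*gamma*B*N_gamma
Term 1: 45.6 * 38.64 = 1761.984
Term 2: 19.4 * 1.8 * 26.09 = 911.0628
Term 3: 0.5 * 19.4 * 2.8 * 35.18 = 955.4888
qu = 1761.984 + 911.0628 + 955.4888
qu = 3628.54 kPa


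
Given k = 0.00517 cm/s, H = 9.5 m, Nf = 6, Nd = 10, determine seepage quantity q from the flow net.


Convert k to m/s for unit consistency with H:
k = 0.00517 cm/s = 0.00517 / 100 m/s = 5.17e-05 m/s
Using q = k * H * Nf / Nd
Nf / Nd = 6 / 10 = 0.6
q = 5.17e-05 * 9.5 * 0.6
q = 0.0002947 m^3/s per m


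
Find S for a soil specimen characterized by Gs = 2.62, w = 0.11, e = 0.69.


Using S = Gs * w / e
S = 2.62 * 0.11 / 0.69
S = 0.4177


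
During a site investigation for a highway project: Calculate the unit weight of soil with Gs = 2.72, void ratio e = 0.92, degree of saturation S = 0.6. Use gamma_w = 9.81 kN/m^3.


Using gamma = gamma_w * (Gs + S*e) / (1 + e)
Numerator: Gs + S*e = 2.72 + 0.6*0.92 = 3.272
Denominator: 1 + e = 1 + 0.92 = 1.92
gamma = 9.81 * 3.272 / 1.92
gamma = 16.718 kN/m^3


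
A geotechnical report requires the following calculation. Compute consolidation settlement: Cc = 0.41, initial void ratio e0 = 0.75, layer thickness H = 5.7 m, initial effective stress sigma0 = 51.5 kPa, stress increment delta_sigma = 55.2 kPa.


Using Sc = Cc * H / (1 + e0) * log10((sigma0 + delta_sigma) / sigma0)
Stress ratio = (51.5 + 55.2) / 51.5 = 2.07184
log10(2.07184) = 0.316357
Cc * H / (1 + e0) = 0.41 * 5.7 / (1 + 0.75) = 1.33543
Sc = 1.33543 * 0.316357
Sc = 0.4225 m


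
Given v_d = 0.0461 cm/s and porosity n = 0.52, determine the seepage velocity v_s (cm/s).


Result: 0.08865 cm/s

Derivation:
Using v_s = v_d / n
v_s = 0.0461 / 0.52
v_s = 0.08865 cm/s


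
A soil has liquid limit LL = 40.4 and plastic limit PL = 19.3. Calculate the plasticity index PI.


Using PI = LL - PL
PI = 40.4 - 19.3
PI = 21.1


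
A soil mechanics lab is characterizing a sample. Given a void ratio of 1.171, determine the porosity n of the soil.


Using the relation n = e / (1 + e)
n = 1.171 / (1 + 1.171)
n = 1.171 / 2.171
n = 0.5394


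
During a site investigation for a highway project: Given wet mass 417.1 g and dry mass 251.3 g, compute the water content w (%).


Using w = (m_wet - m_dry) / m_dry * 100
m_wet - m_dry = 417.1 - 251.3 = 165.8 g
w = 165.8 / 251.3 * 100
w = 65.98 %


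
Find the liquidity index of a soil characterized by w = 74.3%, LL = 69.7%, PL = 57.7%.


First compute the plasticity index:
PI = LL - PL = 69.7 - 57.7 = 12.0
Then compute the liquidity index:
LI = (w - PL) / PI
LI = (74.3 - 57.7) / 12.0
LI = 1.383


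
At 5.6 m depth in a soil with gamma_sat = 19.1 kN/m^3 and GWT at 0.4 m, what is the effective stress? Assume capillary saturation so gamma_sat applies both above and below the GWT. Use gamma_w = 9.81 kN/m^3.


Total stress = gamma_sat * depth
sigma = 19.1 * 5.6 = 106.96 kPa
Pore water pressure u = gamma_w * (depth - d_wt)
u = 9.81 * (5.6 - 0.4) = 51.012 kPa
Effective stress = sigma - u
sigma' = 106.96 - 51.012 = 55.95 kPa


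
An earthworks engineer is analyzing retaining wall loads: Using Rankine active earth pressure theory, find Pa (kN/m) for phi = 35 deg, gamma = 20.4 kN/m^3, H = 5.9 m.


Compute active earth pressure coefficient:
Ka = tan^2(45 - phi/2) = tan^2(27.5) = 0.27099
Compute active force:
Pa = 0.5 * Ka * gamma * H^2
Pa = 0.5 * 0.27099 * 20.4 * 5.9^2
Pa = 96.22 kN/m


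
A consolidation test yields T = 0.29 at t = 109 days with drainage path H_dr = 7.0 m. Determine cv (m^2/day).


Result: 0.13037 m^2/day

Derivation:
Using cv = T * H_dr^2 / t
H_dr^2 = 7.0^2 = 49.0
cv = 0.29 * 49.0 / 109
cv = 0.13037 m^2/day


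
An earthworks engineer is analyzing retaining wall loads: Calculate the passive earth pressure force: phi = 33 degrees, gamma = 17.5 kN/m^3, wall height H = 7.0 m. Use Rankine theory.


Compute passive earth pressure coefficient:
Kp = tan^2(45 + phi/2) = tan^2(61.5) = 3.39212
Compute passive force:
Pp = 0.5 * Kp * gamma * H^2
Pp = 0.5 * 3.39212 * 17.5 * 7.0^2
Pp = 1454.37 kN/m


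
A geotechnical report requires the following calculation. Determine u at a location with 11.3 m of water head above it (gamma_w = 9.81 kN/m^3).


Using u = gamma_w * h_w
u = 9.81 * 11.3
u = 110.85 kPa


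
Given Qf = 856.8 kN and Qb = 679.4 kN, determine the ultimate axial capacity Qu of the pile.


Result: 1536.2 kN

Derivation:
Using Qu = Qf + Qb
Qu = 856.8 + 679.4
Qu = 1536.2 kN


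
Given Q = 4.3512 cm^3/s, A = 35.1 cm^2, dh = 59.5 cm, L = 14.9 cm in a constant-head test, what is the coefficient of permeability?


Result: 0.031044 cm/s

Derivation:
Compute hydraulic gradient:
i = dh / L = 59.5 / 14.9 = 3.99329
Then apply Darcy's law:
k = Q / (A * i)
k = 4.3512 / (35.1 * 3.99329)
k = 4.3512 / 140.164
k = 0.031044 cm/s


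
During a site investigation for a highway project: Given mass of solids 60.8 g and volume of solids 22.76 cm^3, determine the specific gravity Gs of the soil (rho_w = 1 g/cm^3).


Using Gs = m_s / (V_s * rho_w)
Since rho_w = 1 g/cm^3:
Gs = 60.8 / 22.76
Gs = 2.671


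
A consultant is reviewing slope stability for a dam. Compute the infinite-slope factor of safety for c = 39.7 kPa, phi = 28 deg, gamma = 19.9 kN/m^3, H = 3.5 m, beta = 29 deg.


Using Fs = c / (gamma*H*sin(beta)*cos(beta)) + tan(phi)/tan(beta)
Cohesion contribution = 39.7 / (19.9*3.5*sin(29)*cos(29))
Cohesion contribution = 1.34425
Friction contribution = tan(28)/tan(29) = 0.959229
Fs = 1.34425 + 0.959229
Fs = 2.303


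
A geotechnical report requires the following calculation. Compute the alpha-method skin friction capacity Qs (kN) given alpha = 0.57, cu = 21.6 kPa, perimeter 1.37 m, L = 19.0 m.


Using Qs = alpha * cu * perimeter * L
Qs = 0.57 * 21.6 * 1.37 * 19.0
Qs = 320.48 kN


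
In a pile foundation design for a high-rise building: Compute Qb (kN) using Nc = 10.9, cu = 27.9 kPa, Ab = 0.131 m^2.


Using Qb = Nc * cu * Ab
Qb = 10.9 * 27.9 * 0.131
Qb = 39.84 kN


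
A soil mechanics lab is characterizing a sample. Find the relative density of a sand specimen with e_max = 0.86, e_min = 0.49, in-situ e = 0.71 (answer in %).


Using Dr = (e_max - e) / (e_max - e_min) * 100
e_max - e = 0.86 - 0.71 = 0.15
e_max - e_min = 0.86 - 0.49 = 0.37
Dr = 0.15 / 0.37 * 100
Dr = 40.54 %


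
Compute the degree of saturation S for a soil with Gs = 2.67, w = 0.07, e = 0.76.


Result: 0.2459

Derivation:
Using S = Gs * w / e
S = 2.67 * 0.07 / 0.76
S = 0.2459


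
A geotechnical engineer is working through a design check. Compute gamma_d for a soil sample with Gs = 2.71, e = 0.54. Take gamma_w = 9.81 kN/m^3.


Using gamma_d = Gs * gamma_w / (1 + e)
gamma_d = 2.71 * 9.81 / (1 + 0.54)
gamma_d = 2.71 * 9.81 / 1.54
gamma_d = 17.263 kN/m^3


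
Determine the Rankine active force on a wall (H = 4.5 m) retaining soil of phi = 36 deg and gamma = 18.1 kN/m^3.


Result: 47.58 kN/m

Derivation:
Compute active earth pressure coefficient:
Ka = tan^2(45 - phi/2) = tan^2(27.0) = 0.259616
Compute active force:
Pa = 0.5 * Ka * gamma * H^2
Pa = 0.5 * 0.259616 * 18.1 * 4.5^2
Pa = 47.58 kN/m


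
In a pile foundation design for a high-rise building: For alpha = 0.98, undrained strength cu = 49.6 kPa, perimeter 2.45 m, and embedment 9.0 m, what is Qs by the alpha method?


Using Qs = alpha * cu * perimeter * L
Qs = 0.98 * 49.6 * 2.45 * 9.0
Qs = 1071.81 kN


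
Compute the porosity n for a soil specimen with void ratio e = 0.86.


Using the relation n = e / (1 + e)
n = 0.86 / (1 + 0.86)
n = 0.86 / 1.86
n = 0.4624


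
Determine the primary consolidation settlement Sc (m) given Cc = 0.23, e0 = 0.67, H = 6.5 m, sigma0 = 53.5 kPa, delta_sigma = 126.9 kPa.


Result: 0.4726 m

Derivation:
Using Sc = Cc * H / (1 + e0) * log10((sigma0 + delta_sigma) / sigma0)
Stress ratio = (53.5 + 126.9) / 53.5 = 3.37196
log10(3.37196) = 0.527883
Cc * H / (1 + e0) = 0.23 * 6.5 / (1 + 0.67) = 0.89521
Sc = 0.89521 * 0.527883
Sc = 0.4726 m


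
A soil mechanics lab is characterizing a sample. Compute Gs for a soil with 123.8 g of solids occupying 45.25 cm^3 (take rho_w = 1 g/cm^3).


Result: 2.736

Derivation:
Using Gs = m_s / (V_s * rho_w)
Since rho_w = 1 g/cm^3:
Gs = 123.8 / 45.25
Gs = 2.736


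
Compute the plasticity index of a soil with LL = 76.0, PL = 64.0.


Using PI = LL - PL
PI = 76.0 - 64.0
PI = 12.0


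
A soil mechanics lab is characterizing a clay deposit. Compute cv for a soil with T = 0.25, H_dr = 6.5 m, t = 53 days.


Result: 0.19929 m^2/day

Derivation:
Using cv = T * H_dr^2 / t
H_dr^2 = 6.5^2 = 42.25
cv = 0.25 * 42.25 / 53
cv = 0.19929 m^2/day


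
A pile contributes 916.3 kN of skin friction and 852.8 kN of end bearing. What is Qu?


Result: 1769.1 kN

Derivation:
Using Qu = Qf + Qb
Qu = 916.3 + 852.8
Qu = 1769.1 kN


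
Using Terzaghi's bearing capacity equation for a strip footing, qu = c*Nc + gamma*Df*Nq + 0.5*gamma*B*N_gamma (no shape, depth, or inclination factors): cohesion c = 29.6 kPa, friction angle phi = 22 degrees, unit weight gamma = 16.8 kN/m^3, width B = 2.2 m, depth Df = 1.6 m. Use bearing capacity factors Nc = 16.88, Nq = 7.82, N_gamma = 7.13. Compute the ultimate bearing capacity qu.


Compute qu = c*Nc + gamma*Df*Nq + 0.5*gamma*B*N_gamma
Term 1: 29.6 * 16.88 = 499.648
Term 2: 16.8 * 1.6 * 7.82 = 210.2016
Term 3: 0.5 * 16.8 * 2.2 * 7.13 = 131.7624
qu = 499.648 + 210.2016 + 131.7624
qu = 841.61 kPa


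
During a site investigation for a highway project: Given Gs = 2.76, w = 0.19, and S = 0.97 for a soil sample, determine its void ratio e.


Using the relation e = Gs * w / S
e = 2.76 * 0.19 / 0.97
e = 0.5406


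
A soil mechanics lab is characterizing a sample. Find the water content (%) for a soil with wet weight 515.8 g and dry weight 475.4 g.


Using w = (m_wet - m_dry) / m_dry * 100
m_wet - m_dry = 515.8 - 475.4 = 40.4 g
w = 40.4 / 475.4 * 100
w = 8.5 %


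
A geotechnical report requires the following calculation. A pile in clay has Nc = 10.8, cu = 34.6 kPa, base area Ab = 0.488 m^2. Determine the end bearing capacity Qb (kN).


Result: 182.36 kN

Derivation:
Using Qb = Nc * cu * Ab
Qb = 10.8 * 34.6 * 0.488
Qb = 182.36 kN


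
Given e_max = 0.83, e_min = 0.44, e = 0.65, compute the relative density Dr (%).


Result: 46.15 %

Derivation:
Using Dr = (e_max - e) / (e_max - e_min) * 100
e_max - e = 0.83 - 0.65 = 0.18
e_max - e_min = 0.83 - 0.44 = 0.39
Dr = 0.18 / 0.39 * 100
Dr = 46.15 %


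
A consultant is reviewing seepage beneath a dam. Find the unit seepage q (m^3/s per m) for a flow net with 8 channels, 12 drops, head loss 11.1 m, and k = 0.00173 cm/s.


Result: 0.000128 m^3/s per m

Derivation:
Convert k to m/s for unit consistency with H:
k = 0.00173 cm/s = 0.00173 / 100 m/s = 1.73e-05 m/s
Using q = k * H * Nf / Nd
Nf / Nd = 8 / 12 = 0.6667
q = 1.73e-05 * 11.1 * 0.6667
q = 0.000128 m^3/s per m


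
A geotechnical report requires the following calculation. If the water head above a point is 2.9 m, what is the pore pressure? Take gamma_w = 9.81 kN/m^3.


Using u = gamma_w * h_w
u = 9.81 * 2.9
u = 28.45 kPa


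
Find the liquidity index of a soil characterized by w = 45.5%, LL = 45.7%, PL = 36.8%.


Result: 0.978

Derivation:
First compute the plasticity index:
PI = LL - PL = 45.7 - 36.8 = 8.9
Then compute the liquidity index:
LI = (w - PL) / PI
LI = (45.5 - 36.8) / 8.9
LI = 0.978


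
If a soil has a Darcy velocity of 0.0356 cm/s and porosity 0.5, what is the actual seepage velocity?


Result: 0.0712 cm/s

Derivation:
Using v_s = v_d / n
v_s = 0.0356 / 0.5
v_s = 0.0712 cm/s


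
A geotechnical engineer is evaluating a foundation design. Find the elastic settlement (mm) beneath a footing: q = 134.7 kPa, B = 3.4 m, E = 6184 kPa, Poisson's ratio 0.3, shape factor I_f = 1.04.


Result: 70.089 mm

Derivation:
Using Se = q * B * (1 - nu^2) * I_f / E
1 - nu^2 = 1 - 0.3^2 = 0.91
Se = 134.7 * 3.4 * 0.91 * 1.04 / 6184
Se = 0.070089 m
Convert to mm: Se = 0.070089 * 1000 = 70.089 mm


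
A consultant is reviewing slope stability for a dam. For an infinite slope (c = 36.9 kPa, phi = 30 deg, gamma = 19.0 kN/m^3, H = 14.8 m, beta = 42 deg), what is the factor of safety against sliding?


Using Fs = c / (gamma*H*sin(beta)*cos(beta)) + tan(phi)/tan(beta)
Cohesion contribution = 36.9 / (19.0*14.8*sin(42)*cos(42))
Cohesion contribution = 0.263892
Friction contribution = tan(30)/tan(42) = 0.641212
Fs = 0.263892 + 0.641212
Fs = 0.905


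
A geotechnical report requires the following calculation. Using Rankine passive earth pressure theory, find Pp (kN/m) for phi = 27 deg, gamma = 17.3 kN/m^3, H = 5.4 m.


Compute passive earth pressure coefficient:
Kp = tan^2(45 + phi/2) = tan^2(58.5) = 2.66294
Compute passive force:
Pp = 0.5 * Kp * gamma * H^2
Pp = 0.5 * 2.66294 * 17.3 * 5.4^2
Pp = 671.68 kN/m


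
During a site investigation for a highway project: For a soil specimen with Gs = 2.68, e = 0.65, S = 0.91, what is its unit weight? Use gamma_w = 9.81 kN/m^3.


Using gamma = gamma_w * (Gs + S*e) / (1 + e)
Numerator: Gs + S*e = 2.68 + 0.91*0.65 = 3.2715
Denominator: 1 + e = 1 + 0.65 = 1.65
gamma = 9.81 * 3.2715 / 1.65
gamma = 19.451 kN/m^3


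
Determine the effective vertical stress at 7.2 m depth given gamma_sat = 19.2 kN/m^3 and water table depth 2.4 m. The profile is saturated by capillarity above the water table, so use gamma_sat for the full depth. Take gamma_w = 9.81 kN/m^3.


Result: 91.15 kPa

Derivation:
Total stress = gamma_sat * depth
sigma = 19.2 * 7.2 = 138.24 kPa
Pore water pressure u = gamma_w * (depth - d_wt)
u = 9.81 * (7.2 - 2.4) = 47.088 kPa
Effective stress = sigma - u
sigma' = 138.24 - 47.088 = 91.15 kPa


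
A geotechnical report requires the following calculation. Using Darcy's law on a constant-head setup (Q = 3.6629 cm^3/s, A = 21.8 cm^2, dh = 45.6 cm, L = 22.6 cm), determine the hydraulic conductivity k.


Result: 0.083275 cm/s

Derivation:
Compute hydraulic gradient:
i = dh / L = 45.6 / 22.6 = 2.0177
Then apply Darcy's law:
k = Q / (A * i)
k = 3.6629 / (21.8 * 2.0177)
k = 3.6629 / 43.9858
k = 0.083275 cm/s


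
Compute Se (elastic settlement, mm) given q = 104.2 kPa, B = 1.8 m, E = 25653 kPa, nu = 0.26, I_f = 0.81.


Using Se = q * B * (1 - nu^2) * I_f / E
1 - nu^2 = 1 - 0.26^2 = 0.9324
Se = 104.2 * 1.8 * 0.9324 * 0.81 / 25653
Se = 0.005522 m
Convert to mm: Se = 0.005522 * 1000 = 5.522 mm


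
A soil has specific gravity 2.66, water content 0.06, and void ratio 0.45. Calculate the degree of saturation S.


Using S = Gs * w / e
S = 2.66 * 0.06 / 0.45
S = 0.3547


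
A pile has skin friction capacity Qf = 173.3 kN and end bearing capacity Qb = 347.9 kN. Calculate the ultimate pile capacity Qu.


Using Qu = Qf + Qb
Qu = 173.3 + 347.9
Qu = 521.2 kN


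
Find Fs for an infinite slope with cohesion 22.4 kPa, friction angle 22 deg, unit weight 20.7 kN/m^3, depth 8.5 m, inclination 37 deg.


Result: 0.801

Derivation:
Using Fs = c / (gamma*H*sin(beta)*cos(beta)) + tan(phi)/tan(beta)
Cohesion contribution = 22.4 / (20.7*8.5*sin(37)*cos(37))
Cohesion contribution = 0.264879
Friction contribution = tan(22)/tan(37) = 0.536161
Fs = 0.264879 + 0.536161
Fs = 0.801


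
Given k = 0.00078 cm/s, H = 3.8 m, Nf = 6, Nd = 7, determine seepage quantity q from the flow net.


Convert k to m/s for unit consistency with H:
k = 0.00078 cm/s = 0.00078 / 100 m/s = 7.8e-06 m/s
Using q = k * H * Nf / Nd
Nf / Nd = 6 / 7 = 0.8571
q = 7.8e-06 * 3.8 * 0.8571
q = 2.541e-05 m^3/s per m


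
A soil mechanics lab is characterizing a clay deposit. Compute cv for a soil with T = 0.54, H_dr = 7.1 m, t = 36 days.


Using cv = T * H_dr^2 / t
H_dr^2 = 7.1^2 = 50.41
cv = 0.54 * 50.41 / 36
cv = 0.75615 m^2/day


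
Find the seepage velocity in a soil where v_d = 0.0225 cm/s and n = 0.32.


Using v_s = v_d / n
v_s = 0.0225 / 0.32
v_s = 0.07031 cm/s


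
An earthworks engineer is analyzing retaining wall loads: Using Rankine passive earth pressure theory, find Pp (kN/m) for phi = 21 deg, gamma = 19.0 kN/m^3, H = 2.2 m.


Result: 97.34 kN/m

Derivation:
Compute passive earth pressure coefficient:
Kp = tan^2(45 + phi/2) = tan^2(55.5) = 2.117051
Compute passive force:
Pp = 0.5 * Kp * gamma * H^2
Pp = 0.5 * 2.117051 * 19.0 * 2.2^2
Pp = 97.34 kN/m


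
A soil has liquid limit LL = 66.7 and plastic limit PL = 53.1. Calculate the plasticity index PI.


Using PI = LL - PL
PI = 66.7 - 53.1
PI = 13.6


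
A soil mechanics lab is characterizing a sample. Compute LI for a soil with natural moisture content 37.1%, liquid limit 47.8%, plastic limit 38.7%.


Result: -0.176

Derivation:
First compute the plasticity index:
PI = LL - PL = 47.8 - 38.7 = 9.1
Then compute the liquidity index:
LI = (w - PL) / PI
LI = (37.1 - 38.7) / 9.1
LI = -0.176


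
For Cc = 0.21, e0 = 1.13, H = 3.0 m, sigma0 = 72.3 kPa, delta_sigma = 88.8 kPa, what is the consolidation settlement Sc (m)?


Using Sc = Cc * H / (1 + e0) * log10((sigma0 + delta_sigma) / sigma0)
Stress ratio = (72.3 + 88.8) / 72.3 = 2.22822
log10(2.22822) = 0.347957
Cc * H / (1 + e0) = 0.21 * 3.0 / (1 + 1.13) = 0.295775
Sc = 0.295775 * 0.347957
Sc = 0.1029 m


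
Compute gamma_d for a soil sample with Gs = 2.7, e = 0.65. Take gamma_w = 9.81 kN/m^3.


Result: 16.053 kN/m^3

Derivation:
Using gamma_d = Gs * gamma_w / (1 + e)
gamma_d = 2.7 * 9.81 / (1 + 0.65)
gamma_d = 2.7 * 9.81 / 1.65
gamma_d = 16.053 kN/m^3


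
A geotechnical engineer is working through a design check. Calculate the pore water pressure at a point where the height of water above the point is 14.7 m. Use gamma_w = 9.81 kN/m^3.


Result: 144.21 kPa

Derivation:
Using u = gamma_w * h_w
u = 9.81 * 14.7
u = 144.21 kPa


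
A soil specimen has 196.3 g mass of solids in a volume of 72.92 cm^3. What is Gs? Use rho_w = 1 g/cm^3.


Using Gs = m_s / (V_s * rho_w)
Since rho_w = 1 g/cm^3:
Gs = 196.3 / 72.92
Gs = 2.692


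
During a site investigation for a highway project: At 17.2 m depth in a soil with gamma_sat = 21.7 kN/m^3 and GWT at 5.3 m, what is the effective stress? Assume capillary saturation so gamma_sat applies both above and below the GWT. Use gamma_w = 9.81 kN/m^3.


Total stress = gamma_sat * depth
sigma = 21.7 * 17.2 = 373.24 kPa
Pore water pressure u = gamma_w * (depth - d_wt)
u = 9.81 * (17.2 - 5.3) = 116.739 kPa
Effective stress = sigma - u
sigma' = 373.24 - 116.739 = 256.5 kPa


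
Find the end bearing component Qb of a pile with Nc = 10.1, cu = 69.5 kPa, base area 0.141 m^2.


Using Qb = Nc * cu * Ab
Qb = 10.1 * 69.5 * 0.141
Qb = 98.97 kN


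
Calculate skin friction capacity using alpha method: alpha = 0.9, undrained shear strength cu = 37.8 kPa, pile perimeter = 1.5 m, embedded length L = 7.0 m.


Using Qs = alpha * cu * perimeter * L
Qs = 0.9 * 37.8 * 1.5 * 7.0
Qs = 357.21 kN


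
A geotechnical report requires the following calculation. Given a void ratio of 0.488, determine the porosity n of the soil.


Using the relation n = e / (1 + e)
n = 0.488 / (1 + 0.488)
n = 0.488 / 1.488
n = 0.328


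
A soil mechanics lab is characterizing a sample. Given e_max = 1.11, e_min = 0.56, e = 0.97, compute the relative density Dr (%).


Using Dr = (e_max - e) / (e_max - e_min) * 100
e_max - e = 1.11 - 0.97 = 0.14
e_max - e_min = 1.11 - 0.56 = 0.55
Dr = 0.14 / 0.55 * 100
Dr = 25.45 %


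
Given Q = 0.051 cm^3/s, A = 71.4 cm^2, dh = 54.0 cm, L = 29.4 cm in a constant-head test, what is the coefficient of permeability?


Compute hydraulic gradient:
i = dh / L = 54.0 / 29.4 = 1.83673
Then apply Darcy's law:
k = Q / (A * i)
k = 0.051 / (71.4 * 1.83673)
k = 0.051 / 131.143
k = 0.000389 cm/s


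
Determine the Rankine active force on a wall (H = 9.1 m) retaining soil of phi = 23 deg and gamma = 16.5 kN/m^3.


Compute active earth pressure coefficient:
Ka = tan^2(45 - phi/2) = tan^2(33.5) = 0.438092
Compute active force:
Pa = 0.5 * Ka * gamma * H^2
Pa = 0.5 * 0.438092 * 16.5 * 9.1^2
Pa = 299.3 kN/m


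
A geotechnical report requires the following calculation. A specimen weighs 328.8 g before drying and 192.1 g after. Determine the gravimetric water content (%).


Result: 71.16 %

Derivation:
Using w = (m_wet - m_dry) / m_dry * 100
m_wet - m_dry = 328.8 - 192.1 = 136.7 g
w = 136.7 / 192.1 * 100
w = 71.16 %


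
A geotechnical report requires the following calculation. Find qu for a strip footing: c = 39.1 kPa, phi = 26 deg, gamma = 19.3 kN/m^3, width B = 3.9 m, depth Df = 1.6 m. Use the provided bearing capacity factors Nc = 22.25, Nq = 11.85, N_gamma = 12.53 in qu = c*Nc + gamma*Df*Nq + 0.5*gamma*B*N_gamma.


Compute qu = c*Nc + gamma*Df*Nq + 0.5*gamma*B*N_gamma
Term 1: 39.1 * 22.25 = 869.975
Term 2: 19.3 * 1.6 * 11.85 = 365.928
Term 3: 0.5 * 19.3 * 3.9 * 12.53 = 471.56655
qu = 869.975 + 365.928 + 471.56655
qu = 1707.47 kPa


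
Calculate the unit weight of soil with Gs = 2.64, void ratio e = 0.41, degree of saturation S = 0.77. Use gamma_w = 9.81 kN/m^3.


Using gamma = gamma_w * (Gs + S*e) / (1 + e)
Numerator: Gs + S*e = 2.64 + 0.77*0.41 = 2.9557
Denominator: 1 + e = 1 + 0.41 = 1.41
gamma = 9.81 * 2.9557 / 1.41
gamma = 20.564 kN/m^3


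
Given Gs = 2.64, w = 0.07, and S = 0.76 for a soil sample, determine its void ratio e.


Using the relation e = Gs * w / S
e = 2.64 * 0.07 / 0.76
e = 0.2432


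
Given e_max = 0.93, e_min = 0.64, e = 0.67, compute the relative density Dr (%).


Using Dr = (e_max - e) / (e_max - e_min) * 100
e_max - e = 0.93 - 0.67 = 0.26
e_max - e_min = 0.93 - 0.64 = 0.29
Dr = 0.26 / 0.29 * 100
Dr = 89.66 %


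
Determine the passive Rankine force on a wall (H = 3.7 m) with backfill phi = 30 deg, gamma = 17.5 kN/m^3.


Compute passive earth pressure coefficient:
Kp = tan^2(45 + phi/2) = tan^2(60.0) = 3
Compute passive force:
Pp = 0.5 * Kp * gamma * H^2
Pp = 0.5 * 3 * 17.5 * 3.7^2
Pp = 359.36 kN/m


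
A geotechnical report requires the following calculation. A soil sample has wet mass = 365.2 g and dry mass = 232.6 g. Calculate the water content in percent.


Result: 57.01 %

Derivation:
Using w = (m_wet - m_dry) / m_dry * 100
m_wet - m_dry = 365.2 - 232.6 = 132.6 g
w = 132.6 / 232.6 * 100
w = 57.01 %


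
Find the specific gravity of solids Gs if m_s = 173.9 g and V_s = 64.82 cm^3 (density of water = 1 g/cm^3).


Using Gs = m_s / (V_s * rho_w)
Since rho_w = 1 g/cm^3:
Gs = 173.9 / 64.82
Gs = 2.683


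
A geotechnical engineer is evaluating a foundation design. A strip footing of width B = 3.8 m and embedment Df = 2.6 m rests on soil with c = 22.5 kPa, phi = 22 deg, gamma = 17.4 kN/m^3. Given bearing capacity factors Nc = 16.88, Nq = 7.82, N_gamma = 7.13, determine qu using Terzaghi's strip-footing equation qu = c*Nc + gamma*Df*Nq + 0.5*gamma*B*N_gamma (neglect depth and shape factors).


Result: 969.29 kPa

Derivation:
Compute qu = c*Nc + gamma*Df*Nq + 0.5*gamma*B*N_gamma
Term 1: 22.5 * 16.88 = 379.8
Term 2: 17.4 * 2.6 * 7.82 = 353.7768
Term 3: 0.5 * 17.4 * 3.8 * 7.13 = 235.7178
qu = 379.8 + 353.7768 + 235.7178
qu = 969.29 kPa


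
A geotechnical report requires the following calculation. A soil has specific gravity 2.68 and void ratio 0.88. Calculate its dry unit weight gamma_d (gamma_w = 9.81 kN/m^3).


Result: 13.984 kN/m^3

Derivation:
Using gamma_d = Gs * gamma_w / (1 + e)
gamma_d = 2.68 * 9.81 / (1 + 0.88)
gamma_d = 2.68 * 9.81 / 1.88
gamma_d = 13.984 kN/m^3
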